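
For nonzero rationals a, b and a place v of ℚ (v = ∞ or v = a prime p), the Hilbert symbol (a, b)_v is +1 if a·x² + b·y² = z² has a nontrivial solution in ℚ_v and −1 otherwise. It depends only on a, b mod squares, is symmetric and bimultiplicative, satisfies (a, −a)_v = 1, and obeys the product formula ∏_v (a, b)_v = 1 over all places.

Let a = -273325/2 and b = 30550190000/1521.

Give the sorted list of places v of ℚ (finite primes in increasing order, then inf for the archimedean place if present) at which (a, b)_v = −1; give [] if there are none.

(a, b) ≡ (-26, 11) mod (ℚ^×)²; places V = {2, 3, 5, 11, 13, 17, 29, 31, ∞}.
(a,b)_13: α=1, u≡11; β=-2, v≡2 (mod 13); (11|13)=-1, (2|13)=-1; sign (−1)^0·-1^-2·-1^1 = -1.
(a,b)_3: α=0, u≡1; β=-2, v≡2 (mod 3); (1|3)=+1, (2|3)=-1; sign (−1)^0·+1^-2·-1^0 = +1.
(a,b)_31: α=0, u≡1; β=2, v≡29 (mod 31); (1|31)=+1, (29|31)=-1; sign (−1)^0·+1^2·-1^0 = +1.
(a,b)_17: α=0, u≡9; β=2, v≡7 (mod 17); (9|17)=+1, (7|17)=-1; sign (−1)^0·+1^2·-1^0 = +1.
(a,b)_5: α=2, u≡1; β=4, v≡4 (mod 5); (1|5)=+1, (4|5)=+1; sign (−1)^0·+1^4·+1^2 = +1.
(a,b)_29: α=2, u≡26; β=0, v≡8 (mod 29); (26|29)=-1, (8|29)=-1; sign (−1)^0·-1^0·-1^2 = +1.
(a,b)_11: α=0, u≡7; β=1, v≡4 (mod 11); (7|11)=-1, (4|11)=+1; sign (−1)^0·-1^1·+1^0 = -1.
(a,b)_∞: sgn(-26)=−, sgn(11)=+, so +1.
(a,b)_2: α=-1, β=4; u≡3, v≡3 (mod 8); ε(u)ε(v)=1·1, αω(v)=-1·1, βω(u)=4·1; sum ≡ 0  ⇒  +1.
Ram(-26, 11) = {11, 13}; no ℚ_11-point on the conic.

[11, 13]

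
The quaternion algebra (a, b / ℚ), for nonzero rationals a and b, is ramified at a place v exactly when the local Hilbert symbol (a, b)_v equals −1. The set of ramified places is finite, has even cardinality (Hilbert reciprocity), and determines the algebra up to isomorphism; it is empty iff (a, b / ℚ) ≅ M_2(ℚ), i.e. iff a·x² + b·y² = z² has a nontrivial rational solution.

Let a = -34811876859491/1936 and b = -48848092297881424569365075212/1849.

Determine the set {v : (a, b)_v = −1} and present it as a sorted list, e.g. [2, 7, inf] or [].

Mod squares: a ≡ -19499, b ≡ -7351123. Check v ∈ {∞, 2, 11, 13, 17, 29, 31, 37, 43, 47}.
v=13: a=13^0·(≡4), b=13^1·(≡10) mod 13; (4|13)=+1, (10|13)=+1; (−1)^{0·1·6}·(+1)^1·(+1)^0 = +1.
v=47: a=47^2·(≡24), b=47^2·(≡7) mod 47; (24|47)=+1, (7|47)=+1; (−1)^{2·2·23}·(+1)^2·(+1)^2 = +1.
v=2: v_2(a)=-4, v_2(b)=2; units ≡ 5, 5 (mod 8); ε·ε+αω+βω = 0·0+-4·1+2·1 ≡ 0  ⇒  (a,b)_2 = +1.
v=17: a=17^1·(≡1), b=17^1·(≡11) mod 17; (1|17)=+1, (11|17)=-1; (−1)^{1·1·8}·(+1)^1·(-1)^1 = -1.
v=11: a=11^-2·(≡1), b=11^0·(≡3) mod 11; (1|11)=+1, (3|11)=+1; (−1)^{-2·0·5}·(+1)^0·(+1)^-2 = +1.
v=29: a=29^2·(≡19), b=29^7·(≡19) mod 29; (19|29)=-1, (19|29)=-1; (−1)^{2·7·14}·(-1)^7·(-1)^2 = -1.
v=37: a=37^1·(≡27), b=37^3·(≡34) mod 37; (27|37)=+1, (34|37)=+1; (−1)^{1·3·18}·(+1)^3·(+1)^1 = +1.
v=43: a=43^0·(≡40), b=43^-2·(≡26) mod 43; (40|43)=+1, (26|43)=-1; (−1)^{0·-2·21}·(+1)^-2·(-1)^0 = +1.
v=31: a=31^3·(≡6), b=31^5·(≡24) mod 31; (6|31)=-1, (24|31)=-1; (−1)^{3·5·15}·(-1)^5·(-1)^3 = -1.
v=∞: -19499 < 0 and -7351123 < 0  ⇒  (a,b)_∞ = -1.
(-19499, -7351123 / ℚ) ramifies at {17, 29, 31, ∞}: a division algebra.

[17, 29, 31, inf]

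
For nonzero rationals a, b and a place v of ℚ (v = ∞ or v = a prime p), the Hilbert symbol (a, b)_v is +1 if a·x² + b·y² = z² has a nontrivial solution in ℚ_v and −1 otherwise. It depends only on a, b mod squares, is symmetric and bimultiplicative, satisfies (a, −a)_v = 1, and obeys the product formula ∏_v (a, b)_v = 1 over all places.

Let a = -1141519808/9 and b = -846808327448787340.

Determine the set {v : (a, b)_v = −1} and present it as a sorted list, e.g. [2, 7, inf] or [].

Mod squares: a ≡ -147407, b ≡ -198835. Check v ∈ {∞, 2, 3, 5, 7, 11, 13, 17, 19, 23, 29}.
v=∞: -147407 < 0 and -198835 < 0  ⇒  (a,b)_∞ = -1.
v=17: a=17^1·(≡16), b=17^2·(≡7) mod 17; (16|17)=+1, (7|17)=-1; (−1)^{1·2·8}·(+1)^2·(-1)^1 = -1.
v=7: a=7^0·(≡6), b=7^3·(≡4) mod 7; (6|7)=-1, (4|7)=+1; (−1)^{0·3·3}·(-1)^3·(+1)^0 = -1.
v=11: a=11^2·(≡4), b=11^0·(≡1) mod 11; (4|11)=+1, (1|11)=+1; (−1)^{2·0·5}·(+1)^0·(+1)^2 = +1.
v=19: a=19^0·(≡15), b=19^1·(≡11) mod 19; (15|19)=-1, (11|19)=+1; (−1)^{0·1·9}·(-1)^1·(+1)^0 = -1.
v=23: a=23^1·(≡4), b=23^3·(≡4) mod 23; (4|23)=+1, (4|23)=+1; (−1)^{1·3·11}·(+1)^3·(+1)^1 = -1.
v=13: a=13^1·(≡10), b=13^3·(≡2) mod 13; (10|13)=+1, (2|13)=-1; (−1)^{1·3·6}·(+1)^3·(-1)^1 = -1.
v=5: a=5^0·(≡3), b=5^1·(≡2) mod 5; (3|5)=-1, (2|5)=-1; (−1)^{0·1·2}·(-1)^1·(-1)^0 = -1.
v=29: a=29^1·(≡12), b=29^2·(≡27) mod 29; (12|29)=-1, (27|29)=-1; (−1)^{1·2·14}·(-1)^2·(-1)^1 = -1.
v=2: v_2(a)=6, v_2(b)=2; units ≡ 1, 5 (mod 8); ε·ε+αω+βω = 0·0+6·1+2·0 ≡ 0  ⇒  (a,b)_2 = +1.
v=3: a=3^-2·(≡1), b=3^0·(≡2) mod 3; (1|3)=+1, (2|3)=-1; (−1)^{-2·0·1}·(+1)^0·(-1)^-2 = +1.
Ram(-147407, -198835) = {5, 7, 13, 17, 19, 23, 29, ∞}; no ℚ_5-point on the conic.

[5, 7, 13, 17, 19, 23, 29, inf]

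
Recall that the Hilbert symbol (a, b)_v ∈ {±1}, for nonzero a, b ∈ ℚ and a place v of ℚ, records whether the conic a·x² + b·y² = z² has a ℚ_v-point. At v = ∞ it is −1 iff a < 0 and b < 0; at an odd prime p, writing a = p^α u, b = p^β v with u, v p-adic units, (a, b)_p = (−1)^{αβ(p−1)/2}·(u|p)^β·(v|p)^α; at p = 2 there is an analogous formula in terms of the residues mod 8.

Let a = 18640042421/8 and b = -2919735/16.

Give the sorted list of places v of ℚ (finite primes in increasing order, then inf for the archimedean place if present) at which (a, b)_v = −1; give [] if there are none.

[5, 7, 11, 13]

(a, b) ≡ (4501882, -324415) mod (ℚ^×)²; places V = {2, 3, 5, 7, 11, 13, 23, 31, 41, ∞}.
(a,b)_∞: sgn(4501882)=+, sgn(-324415)=−, so +1.
(a,b)_11: α=1, u≡6; β=0, v≡10 (mod 11); (6|11)=-1, (10|11)=-1; sign (−1)^0·-1^0·-1^1 = -1.
(a,b)_5: α=0, u≡2; β=1, v≡3 (mod 5); (2|5)=-1, (3|5)=-1; sign (−1)^0·-1^1·-1^0 = -1.
(a,b)_23: α=1, u≡6; β=1, v≡11 (mod 23); (6|23)=+1, (11|23)=-1; sign (−1)^1·+1^1·-1^1 = +1.
(a,b)_41: α=1, u≡10; β=0, v≡5 (mod 41); (10|41)=+1, (5|41)=+1; sign (−1)^0·+1^0·+1^1 = +1.
(a,b)_31: α=1, u≡20; β=1, v≡17 (mod 31); (20|31)=+1, (17|31)=-1; sign (−1)^1·+1^1·-1^1 = +1.
(a,b)_2: α=-3, β=-4; u≡5, v≡1 (mod 8); ε(u)ε(v)=0·0, αω(v)=-3·0, βω(u)=-4·1; sum ≡ 0  ⇒  +1.
(a,b)_13: α=2, u≡5; β=1, v≡2 (mod 13); (5|13)=-1, (2|13)=-1; sign (−1)^0·-1^1·-1^2 = -1.
(a,b)_3: α=0, u≡1; β=2, v≡2 (mod 3); (1|3)=+1, (2|3)=-1; sign (−1)^0·+1^2·-1^0 = +1.
(a,b)_7: α=3, u≡4; β=1, v≡2 (mod 7); (4|7)=+1, (2|7)=+1; sign (−1)^1·+1^1·+1^3 = -1.
Ram(4501882, -324415) = {5, 7, 11, 13}; no ℚ_5-point on the conic.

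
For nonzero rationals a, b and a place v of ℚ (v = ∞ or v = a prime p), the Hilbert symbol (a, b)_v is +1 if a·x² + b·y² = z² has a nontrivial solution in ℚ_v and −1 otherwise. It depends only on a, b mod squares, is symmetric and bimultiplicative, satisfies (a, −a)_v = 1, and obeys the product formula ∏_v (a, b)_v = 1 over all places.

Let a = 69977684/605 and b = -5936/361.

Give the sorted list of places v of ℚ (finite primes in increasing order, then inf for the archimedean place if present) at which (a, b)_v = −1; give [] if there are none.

(a, b) ≡ (4945, -371) mod (ℚ^×)²; places V = {2, 5, 7, 11, 19, 23, 43, 53, ∞}.
(a,b)_2: α=2, β=4; u≡1, v≡5 (mod 8); ε(u)ε(v)=0·0, αω(v)=2·1, βω(u)=4·0; sum ≡ 0  ⇒  +1.
(a,b)_19: α=2, u≡17; β=-2, v≡11 (mod 19); (17|19)=+1, (11|19)=+1; sign (−1)^0·+1^-2·+1^2 = +1.
(a,b)_23: α=1, u≡13; β=0, v≡20 (mod 23); (13|23)=+1, (20|23)=-1; sign (−1)^0·+1^0·-1^1 = -1.
(a,b)_∞: sgn(4945)=+, sgn(-371)=−, so +1.
(a,b)_11: α=-2, u≡8; β=0, v≡9 (mod 11); (8|11)=-1, (9|11)=+1; sign (−1)^0·-1^0·+1^-2 = +1.
(a,b)_5: α=-1, u≡4; β=0, v≡4 (mod 5); (4|5)=+1, (4|5)=+1; sign (−1)^0·+1^0·+1^-1 = +1.
(a,b)_53: α=0, u≡4; β=1, v≡43 (mod 53); (4|53)=+1, (43|53)=+1; sign (−1)^0·+1^1·+1^0 = +1.
(a,b)_43: α=1, u≡32; β=0, v≡10 (mod 43); (32|43)=-1, (10|43)=+1; sign (−1)^0·-1^0·+1^1 = +1.
(a,b)_7: α=2, u≡6; β=1, v≡5 (mod 7); (6|7)=-1, (5|7)=-1; sign (−1)^0·-1^1·-1^2 = -1.
(4945, -371 / ℚ) ramifies at {7, 23}: a division algebra.

[7, 23]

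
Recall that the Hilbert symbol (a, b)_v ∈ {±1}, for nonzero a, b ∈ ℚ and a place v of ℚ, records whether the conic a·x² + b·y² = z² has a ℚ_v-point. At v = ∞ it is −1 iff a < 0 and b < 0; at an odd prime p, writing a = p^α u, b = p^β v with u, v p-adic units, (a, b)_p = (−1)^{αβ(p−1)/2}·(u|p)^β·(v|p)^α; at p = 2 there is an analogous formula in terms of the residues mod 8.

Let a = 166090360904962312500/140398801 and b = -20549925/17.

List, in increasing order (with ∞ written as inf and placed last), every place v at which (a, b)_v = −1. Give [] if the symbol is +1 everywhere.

[11, 17, 19, 23]

(a, b) ≡ (437, -4301) mod (ℚ^×)²; places V = {2, 3, 5, 11, 17, 19, 23, 41, ∞}.
(a,b)_41: α=-2, u≡35; β=0, v≡8 (mod 41); (35|41)=-1, (8|41)=+1; sign (−1)^0·-1^0·+1^-2 = +1.
(a,b)_19: α=5, u≡6; β=2, v≡10 (mod 19); (6|19)=+1, (10|19)=-1; sign (−1)^0·+1^2·-1^5 = -1.
(a,b)_2: α=2, β=0; u≡5, v≡3 (mod 8); ε(u)ε(v)=0·1, αω(v)=2·1, βω(u)=0·1; sum ≡ 0  ⇒  +1.
(a,b)_5: α=6, u≡3; β=2, v≡4 (mod 5); (3|5)=-1, (4|5)=+1; sign (−1)^0·-1^2·+1^6 = +1.
(a,b)_23: α=3, u≡19; β=1, v≡22 (mod 23); (19|23)=-1, (22|23)=-1; sign (−1)^1·-1^1·-1^3 = -1.
(a,b)_3: α=6, u≡2; β=2, v≡1 (mod 3); (2|3)=-1, (1|3)=+1; sign (−1)^0·-1^2·+1^6 = +1.
(a,b)_17: α=-4, u≡7; β=-1, v≡15 (mod 17); (7|17)=-1, (15|17)=+1; sign (−1)^0·-1^-1·+1^-4 = -1.
(a,b)_∞: sgn(437)=+, sgn(-4301)=−, so +1.
(a,b)_11: α=2, u≡7; β=1, v≡9 (mod 11); (7|11)=-1, (9|11)=+1; sign (−1)^0·-1^1·+1^2 = -1.
|Ram(437, -4301)| = 4, even; anisotropic at {11, 17, 19, 23}.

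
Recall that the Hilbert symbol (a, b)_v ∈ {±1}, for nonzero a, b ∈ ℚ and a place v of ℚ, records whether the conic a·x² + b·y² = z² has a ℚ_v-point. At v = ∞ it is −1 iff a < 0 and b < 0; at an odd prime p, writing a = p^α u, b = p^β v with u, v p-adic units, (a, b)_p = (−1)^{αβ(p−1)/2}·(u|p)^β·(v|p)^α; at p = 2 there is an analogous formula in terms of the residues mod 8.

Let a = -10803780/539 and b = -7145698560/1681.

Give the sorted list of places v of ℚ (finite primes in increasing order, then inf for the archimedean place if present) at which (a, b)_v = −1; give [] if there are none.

Mod squares: a ≡ -40755, b ≡ -1365. Check v ∈ {∞, 2, 3, 5, 7, 11, 13, 19, 41}.
v=3: a=3^7·(≡2), b=3^1·(≡1) mod 3; (2|3)=-1, (1|3)=+1; (−1)^{7·1·1}·(-1)^1·(+1)^7 = +1.
v=2: v_2(a)=2, v_2(b)=8; units ≡ 5, 3 (mod 8); ε·ε+αω+βω = 0·1+2·1+8·1 ≡ 0  ⇒  (a,b)_2 = +1.
v=19: a=19^1·(≡18), b=19^0·(≡15) mod 19; (18|19)=-1, (15|19)=-1; (−1)^{1·0·9}·(-1)^0·(-1)^1 = -1.
v=11: a=11^-1·(≡7), b=11^2·(≡6) mod 11; (7|11)=-1, (6|11)=-1; (−1)^{-1·2·5}·(-1)^2·(-1)^-1 = -1.
v=13: a=13^1·(≡5), b=13^3·(≡4) mod 13; (5|13)=-1, (4|13)=+1; (−1)^{1·3·6}·(-1)^3·(+1)^1 = -1.
v=∞: -40755 < 0 and -1365 < 0  ⇒  (a,b)_∞ = -1.
v=7: a=7^-2·(≡5), b=7^1·(≡1) mod 7; (5|7)=-1, (1|7)=+1; (−1)^{-2·1·3}·(-1)^1·(+1)^-2 = -1.
v=5: a=5^1·(≡1), b=5^1·(≡3) mod 5; (1|5)=+1, (3|5)=-1; (−1)^{1·1·2}·(+1)^1·(-1)^1 = -1.
v=41: a=41^0·(≡8), b=41^-2·(≡11) mod 41; (8|41)=+1, (11|41)=-1; (−1)^{0·-2·20}·(+1)^-2·(-1)^0 = +1.
Ram(-40755, -1365) = {5, 7, 11, 13, 19, ∞}; no ℚ_5-point on the conic.

[5, 7, 11, 13, 19, inf]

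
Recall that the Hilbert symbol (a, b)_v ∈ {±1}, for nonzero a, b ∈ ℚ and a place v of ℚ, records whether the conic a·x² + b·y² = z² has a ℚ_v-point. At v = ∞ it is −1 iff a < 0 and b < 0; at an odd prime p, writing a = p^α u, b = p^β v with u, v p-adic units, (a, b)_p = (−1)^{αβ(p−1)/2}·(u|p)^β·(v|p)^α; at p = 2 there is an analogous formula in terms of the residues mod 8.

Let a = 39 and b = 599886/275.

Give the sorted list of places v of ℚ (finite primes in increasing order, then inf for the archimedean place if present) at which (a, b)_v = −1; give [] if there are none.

[11, 13]

(a, b) ≡ (39, 154) mod (ℚ^×)²; places V = {2, 3, 5, 7, 11, 13, 23, ∞}.
(a,b)_11: α=0, u≡6; β=-1, v≡4 (mod 11); (6|11)=-1, (4|11)=+1; sign (−1)^0·-1^-1·+1^0 = -1.
(a,b)_∞: sgn(39)=+, sgn(154)=+, so +1.
(a,b)_13: α=1, u≡3; β=0, v≡7 (mod 13); (3|13)=+1, (7|13)=-1; sign (−1)^0·+1^0·-1^1 = -1.
(a,b)_23: α=0, u≡16; β=2, v≡16 (mod 23); (16|23)=+1, (16|23)=+1; sign (−1)^0·+1^2·+1^0 = +1.
(a,b)_3: α=1, u≡1; β=4, v≡1 (mod 3); (1|3)=+1, (1|3)=+1; sign (−1)^0·+1^4·+1^1 = +1.
(a,b)_7: α=0, u≡4; β=1, v≡2 (mod 7); (4|7)=+1, (2|7)=+1; sign (−1)^0·+1^1·+1^0 = +1.
(a,b)_2: α=0, β=1; u≡7, v≡5 (mod 8); ε(u)ε(v)=1·0, αω(v)=0·1, βω(u)=1·0; sum ≡ 0  ⇒  +1.
(a,b)_5: α=0, u≡4; β=-2, v≡1 (mod 5); (4|5)=+1, (1|5)=+1; sign (−1)^0·+1^-2·+1^0 = +1.
Ram(39, 154) = {11, 13}; no ℚ_11-point on the conic.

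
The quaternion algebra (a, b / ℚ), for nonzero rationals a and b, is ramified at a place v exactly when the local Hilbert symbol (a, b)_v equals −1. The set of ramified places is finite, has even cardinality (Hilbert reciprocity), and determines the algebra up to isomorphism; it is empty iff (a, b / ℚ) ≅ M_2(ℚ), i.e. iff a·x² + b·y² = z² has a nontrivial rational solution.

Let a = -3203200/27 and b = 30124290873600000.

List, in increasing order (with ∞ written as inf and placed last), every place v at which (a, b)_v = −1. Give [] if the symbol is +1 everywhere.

[7, 11]

Mod squares: a ≡ -6006, b ≡ 10. Check v ∈ {∞, 2, 3, 5, 7, 11, 13}.
v=2: v_2(a)=7, v_2(b)=11; units ≡ 5, 5 (mod 8); ε·ε+αω+βω = 0·0+7·1+11·1 ≡ 0  ⇒  (a,b)_2 = +1.
v=5: a=5^2·(≡1), b=5^5·(≡2) mod 5; (1|5)=+1, (2|5)=-1; (−1)^{2·5·2}·(+1)^5·(-1)^2 = +1.
v=3: a=3^-3·(≡2), b=3^8·(≡1) mod 3; (2|3)=-1, (1|3)=+1; (−1)^{-3·8·1}·(-1)^8·(+1)^-3 = +1.
v=11: a=11^1·(≡5), b=11^4·(≡6) mod 11; (5|11)=+1, (6|11)=-1; (−1)^{1·4·5}·(+1)^4·(-1)^1 = -1.
v=∞: -6006 < 0 and 10 > 0  ⇒  (a,b)_∞ = +1.
v=7: a=7^1·(≡3), b=7^2·(≡5) mod 7; (3|7)=-1, (5|7)=-1; (−1)^{1·2·3}·(-1)^2·(-1)^1 = -1.
v=13: a=13^1·(≡2), b=13^0·(≡12) mod 13; (2|13)=-1, (12|13)=+1; (−1)^{1·0·6}·(-1)^0·(+1)^1 = +1.
(-6006, 10 / ℚ) ramifies at {7, 11}: a division algebra.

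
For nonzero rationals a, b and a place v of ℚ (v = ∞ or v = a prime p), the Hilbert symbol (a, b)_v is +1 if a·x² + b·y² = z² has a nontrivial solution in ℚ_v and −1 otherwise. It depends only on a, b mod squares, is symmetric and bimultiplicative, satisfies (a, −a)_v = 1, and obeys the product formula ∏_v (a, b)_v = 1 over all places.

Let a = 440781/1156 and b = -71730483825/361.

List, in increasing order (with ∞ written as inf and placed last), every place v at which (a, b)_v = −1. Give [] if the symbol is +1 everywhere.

[3, 7, 11, 17, 31, 37]

(a, b) ≡ (1221, -58555497) mod (ℚ^×)²; places V = {2, 3, 5, 7, 11, 13, 17, 19, 31, 37, ∞}.
(a,b)_2: α=-2, β=0; u≡5, v≡7 (mod 8); ε(u)ε(v)=0·1, αω(v)=-2·0, βω(u)=0·1; sum ≡ 0  ⇒  +1.
(a,b)_13: α=0, u≡10; β=1, v≡3 (mod 13); (10|13)=+1, (3|13)=+1; sign (−1)^0·+1^1·+1^0 = +1.
(a,b)_5: α=0, u≡1; β=2, v≡2 (mod 5); (1|5)=+1, (2|5)=-1; sign (−1)^0·+1^2·-1^0 = +1.
(a,b)_19: α=2, u≡11; β=-2, v≡12 (mod 19); (11|19)=+1, (12|19)=-1; sign (−1)^0·+1^-2·-1^2 = +1.
(a,b)_3: α=1, u≡2; β=1, v≡2 (mod 3); (2|3)=-1, (2|3)=-1; sign (−1)^1·-1^1·-1^1 = -1.
(a,b)_37: α=1, u≡4; β=1, v≡24 (mod 37); (4|37)=+1, (24|37)=-1; sign (−1)^0·+1^1·-1^1 = -1.
(a,b)_17: α=-2, u≡14; β=1, v≡12 (mod 17); (14|17)=-1, (12|17)=-1; sign (−1)^0·-1^1·-1^-2 = -1.
(a,b)_11: α=1, u≡9; β=1, v≡5 (mod 11); (9|11)=+1, (5|11)=+1; sign (−1)^1·+1^1·+1^1 = -1.
(a,b)_∞: sgn(1221)=+, sgn(-58555497)=−, so +1.
(a,b)_31: α=0, u≡6; β=1, v≡4 (mod 31); (6|31)=-1, (4|31)=+1; sign (−1)^0·-1^1·+1^0 = -1.
(a,b)_7: α=0, u≡5; β=3, v≡6 (mod 7); (5|7)=-1, (6|7)=-1; sign (−1)^0·-1^3·-1^0 = -1.
(1221, -58555497 / ℚ) ramifies at {3, 7, 11, 17, 31, 37}: a division algebra.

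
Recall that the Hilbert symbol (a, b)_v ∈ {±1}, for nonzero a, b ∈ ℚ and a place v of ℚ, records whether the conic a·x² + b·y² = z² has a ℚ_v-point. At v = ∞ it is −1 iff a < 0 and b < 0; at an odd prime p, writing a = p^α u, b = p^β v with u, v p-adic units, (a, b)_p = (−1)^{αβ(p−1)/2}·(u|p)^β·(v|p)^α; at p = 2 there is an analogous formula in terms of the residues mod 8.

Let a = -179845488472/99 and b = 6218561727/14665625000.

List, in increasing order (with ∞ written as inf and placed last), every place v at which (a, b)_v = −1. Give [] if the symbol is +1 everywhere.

Mod squares: a ≡ -6578, b ≡ 598. Check v ∈ {∞, 2, 3, 5, 7, 11, 13, 19, 23, 29}.
v=3: a=3^-2·(≡1), b=3^8·(≡1) mod 3; (1|3)=+1, (1|3)=+1; (−1)^{-2·8·1}·(+1)^8·(+1)^-2 = +1.
v=5: a=5^0·(≡2), b=5^-8·(≡3) mod 5; (2|5)=-1, (3|5)=-1; (−1)^{0·-8·2}·(-1)^-8·(-1)^0 = +1.
v=7: a=7^0·(≡1), b=7^2·(≡5) mod 7; (1|7)=+1, (5|7)=-1; (−1)^{0·2·3}·(+1)^2·(-1)^0 = +1.
v=11: a=11^-1·(≡6), b=11^0·(≡1) mod 11; (6|11)=-1, (1|11)=+1; (−1)^{-1·0·5}·(-1)^0·(+1)^-1 = +1.
v=∞: -6578 < 0 and 598 > 0  ⇒  (a,b)_∞ = +1.
v=19: a=19^0·(≡15), b=19^-2·(≡5) mod 19; (15|19)=-1, (5|19)=+1; (−1)^{0·-2·9}·(-1)^-2·(+1)^0 = +1.
v=13: a=13^3·(≡9), b=13^-1·(≡7) mod 13; (9|13)=+1, (7|13)=-1; (−1)^{3·-1·6}·(+1)^-1·(-1)^3 = -1.
v=29: a=29^2·(≡7), b=29^2·(≡19) mod 29; (7|29)=+1, (19|29)=-1; (−1)^{2·2·14}·(+1)^2·(-1)^2 = +1.
v=23: a=23^3·(≡9), b=23^1·(≡18) mod 23; (9|23)=+1, (18|23)=+1; (−1)^{3·1·11}·(+1)^1·(+1)^3 = -1.
v=2: v_2(a)=3, v_2(b)=-3; units ≡ 7, 3 (mod 8); ε·ε+αω+βω = 1·1+3·1+-3·0 ≡ 0  ⇒  (a,b)_2 = +1.
Ram(-6578, 598) = {13, 23}; no ℚ_13-point on the conic.

[13, 23]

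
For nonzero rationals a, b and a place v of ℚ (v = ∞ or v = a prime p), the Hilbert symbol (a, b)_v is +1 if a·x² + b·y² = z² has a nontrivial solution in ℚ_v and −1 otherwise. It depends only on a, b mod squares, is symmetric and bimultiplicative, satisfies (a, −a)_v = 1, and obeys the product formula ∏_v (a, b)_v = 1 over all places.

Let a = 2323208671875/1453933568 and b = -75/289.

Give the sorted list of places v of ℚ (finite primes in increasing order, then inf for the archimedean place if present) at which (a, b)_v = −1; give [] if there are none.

[5, 17]

Mod squares: a ≡ 33915, b ≡ -3. Check v ∈ {∞, 2, 3, 5, 7, 13, 17, 19}.
v=2: v_2(a)=-10, v_2(b)=0; units ≡ 3, 5 (mod 8); ε·ε+αω+βω = 1·0+-10·1+0·1 ≡ 0  ⇒  (a,b)_2 = +1.
v=13: a=13^2·(≡5), b=13^0·(≡1) mod 13; (5|13)=-1, (1|13)=+1; (−1)^{2·0·6}·(-1)^0·(+1)^2 = +1.
v=19: a=19^1·(≡15), b=19^0·(≡5) mod 19; (15|19)=-1, (5|19)=+1; (−1)^{1·0·9}·(-1)^0·(+1)^1 = +1.
v=17: a=17^-5·(≡3), b=17^-2·(≡10) mod 17; (3|17)=-1, (10|17)=-1; (−1)^{-5·-2·8}·(-1)^-2·(-1)^-5 = -1.
v=∞: 33915 > 0 and -3 < 0  ⇒  (a,b)_∞ = +1.
v=5: a=5^7·(≡2), b=5^2·(≡3) mod 5; (2|5)=-1, (3|5)=-1; (−1)^{7·2·2}·(-1)^2·(-1)^7 = -1.
v=7: a=7^3·(≡1), b=7^0·(≡1) mod 7; (1|7)=+1, (1|7)=+1; (−1)^{3·0·3}·(+1)^0·(+1)^3 = +1.
v=3: a=3^3·(≡1), b=3^1·(≡2) mod 3; (1|3)=+1, (2|3)=-1; (−1)^{3·1·1}·(+1)^1·(-1)^3 = +1.
(33915, -3 / ℚ) ramifies at {5, 17}: a division algebra.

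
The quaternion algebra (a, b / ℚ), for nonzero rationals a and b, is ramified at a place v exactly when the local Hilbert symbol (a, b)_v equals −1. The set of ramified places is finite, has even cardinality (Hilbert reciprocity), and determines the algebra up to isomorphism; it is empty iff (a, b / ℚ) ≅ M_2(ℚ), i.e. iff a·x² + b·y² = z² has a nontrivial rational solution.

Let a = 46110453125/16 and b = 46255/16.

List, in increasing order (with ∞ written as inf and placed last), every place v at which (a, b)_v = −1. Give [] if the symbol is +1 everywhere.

[11, 29]

Mod squares: a ≡ 29, b ≡ 55. Check v ∈ {∞, 2, 5, 11, 29}.
v=2: v_2(a)=-4, v_2(b)=-4; units ≡ 5, 7 (mod 8); ε·ε+αω+βω = 0·1+-4·0+-4·1 ≡ 0  ⇒  (a,b)_2 = +1.
v=11: a=11^2·(≡2), b=11^1·(≡5) mod 11; (2|11)=-1, (5|11)=+1; (−1)^{2·1·5}·(-1)^1·(+1)^2 = -1.
v=5: a=5^6·(≡4), b=5^1·(≡1) mod 5; (4|5)=+1, (1|5)=+1; (−1)^{6·1·2}·(+1)^1·(+1)^6 = +1.
v=29: a=29^3·(≡9), b=29^2·(≡27) mod 29; (9|29)=+1, (27|29)=-1; (−1)^{3·2·14}·(+1)^2·(-1)^3 = -1.
v=∞: 29 > 0 and 55 > 0  ⇒  (a,b)_∞ = +1.
Ram(29, 55) = {11, 29}; no ℚ_11-point on the conic.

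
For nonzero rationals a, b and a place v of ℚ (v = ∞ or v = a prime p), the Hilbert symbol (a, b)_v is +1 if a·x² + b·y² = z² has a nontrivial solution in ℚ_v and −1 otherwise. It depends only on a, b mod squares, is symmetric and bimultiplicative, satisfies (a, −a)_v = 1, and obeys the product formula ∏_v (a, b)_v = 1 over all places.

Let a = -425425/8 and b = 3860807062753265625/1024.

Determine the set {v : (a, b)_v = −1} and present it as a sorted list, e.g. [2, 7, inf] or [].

[11, 13]

Mod squares: a ≡ -34034, b ≡ 561. Check v ∈ {∞, 2, 3, 5, 7, 11, 13, 17}.
v=11: a=11^1·(≡7), b=11^3·(≡8) mod 11; (7|11)=-1, (8|11)=-1; (−1)^{1·3·5}·(-1)^3·(-1)^1 = -1.
v=∞: -34034 < 0 and 561 > 0  ⇒  (a,b)_∞ = +1.
v=17: a=17^1·(≡2), b=17^3·(≡1) mod 17; (2|17)=+1, (1|17)=+1; (−1)^{1·3·8}·(+1)^3·(+1)^1 = +1.
v=7: a=7^1·(≡6), b=7^2·(≡4) mod 7; (6|7)=-1, (4|7)=+1; (−1)^{1·2·3}·(-1)^2·(+1)^1 = +1.
v=2: v_2(a)=-3, v_2(b)=-10; units ≡ 7, 1 (mod 8); ε·ε+αω+βω = 1·0+-3·0+-10·0 ≡ 0  ⇒  (a,b)_2 = +1.
v=3: a=3^0·(≡1), b=3^3·(≡1) mod 3; (1|3)=+1, (1|3)=+1; (−1)^{0·3·1}·(+1)^3·(+1)^0 = +1.
v=13: a=13^1·(≡6), b=13^4·(≡5) mod 13; (6|13)=-1, (5|13)=-1; (−1)^{1·4·6}·(-1)^4·(-1)^1 = -1.
v=5: a=5^2·(≡1), b=5^6·(≡1) mod 5; (1|5)=+1, (1|5)=+1; (−1)^{2·6·2}·(+1)^6·(+1)^2 = +1.
(-34034, 561 / ℚ) ramifies at {11, 13}: a division algebra.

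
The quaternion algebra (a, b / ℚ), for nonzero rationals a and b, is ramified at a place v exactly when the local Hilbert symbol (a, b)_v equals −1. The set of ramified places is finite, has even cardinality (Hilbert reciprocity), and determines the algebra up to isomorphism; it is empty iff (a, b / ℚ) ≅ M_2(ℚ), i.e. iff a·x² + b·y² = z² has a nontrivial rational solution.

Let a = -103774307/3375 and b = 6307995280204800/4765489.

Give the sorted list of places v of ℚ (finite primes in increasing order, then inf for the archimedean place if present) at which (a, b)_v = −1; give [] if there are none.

(a, b) ≡ (-23205, 17) mod (ℚ^×)²; places V = {2, 3, 5, 7, 13, 17, 37, 59, ∞}.
(a,b)_37: α=2, u≡29; β=-2, v≡13 (mod 37); (29|37)=-1, (13|37)=-1; sign (−1)^0·-1^-2·-1^2 = +1.
(a,b)_3: α=-3, u≡2; β=6, v≡2 (mod 3); (2|3)=-1, (2|3)=-1; sign (−1)^0·-1^6·-1^-3 = -1.
(a,b)_13: α=1, u≡3; β=2, v≡1 (mod 13); (3|13)=+1, (1|13)=+1; sign (−1)^0·+1^2·+1^1 = +1.
(a,b)_17: α=1, u≡12; β=1, v≡1 (mod 17); (12|17)=-1, (1|17)=+1; sign (−1)^0·-1^1·+1^1 = -1.
(a,b)_5: α=-3, u≡4; β=2, v≡3 (mod 5); (4|5)=+1, (3|5)=-1; sign (−1)^0·+1^2·-1^-3 = -1.
(a,b)_59: α=0, u≡12; β=-2, v≡36 (mod 59); (12|59)=+1, (36|59)=+1; sign (−1)^0·+1^-2·+1^0 = +1.
(a,b)_7: α=3, u≡5; β=6, v≡3 (mod 7); (5|7)=-1, (3|7)=-1; sign (−1)^0·-1^6·-1^3 = -1.
(a,b)_∞: sgn(-23205)=−, sgn(17)=+, so +1.
(a,b)_2: α=0, β=10; u≡3, v≡1 (mod 8); ε(u)ε(v)=1·0, αω(v)=0·0, βω(u)=10·1; sum ≡ 0  ⇒  +1.
(-23205, 17 / ℚ) ramifies at {3, 5, 7, 17}: a division algebra.

[3, 5, 7, 17]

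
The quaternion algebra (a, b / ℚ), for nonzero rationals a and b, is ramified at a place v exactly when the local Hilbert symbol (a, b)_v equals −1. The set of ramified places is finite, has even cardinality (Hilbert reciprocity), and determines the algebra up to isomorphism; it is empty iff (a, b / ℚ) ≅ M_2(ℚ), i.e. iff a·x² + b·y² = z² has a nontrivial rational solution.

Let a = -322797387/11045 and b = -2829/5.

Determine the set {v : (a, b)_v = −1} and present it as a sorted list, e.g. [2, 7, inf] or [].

[3, 5, 41, inf]

Mod squares: a ≡ -15, b ≡ -14145. Check v ∈ {∞, 2, 3, 5, 11, 23, 41, 47}.
v=∞: -15 < 0 and -14145 < 0  ⇒  (a,b)_∞ = -1.
v=47: a=47^-2·(≡14), b=47^0·(≡17) mod 47; (14|47)=+1, (17|47)=+1; (−1)^{-2·0·23}·(+1)^0·(+1)^-2 = +1.
v=2: v_2(a)=0, v_2(b)=0; units ≡ 1, 7 (mod 8); ε·ε+αω+βω = 0·1+0·0+0·0 ≡ 0  ⇒  (a,b)_2 = +1.
v=41: a=41^2·(≡19), b=41^1·(≡19) mod 41; (19|41)=-1, (19|41)=-1; (−1)^{2·1·20}·(-1)^1·(-1)^2 = -1.
v=3: a=3^1·(≡1), b=3^1·(≡1) mod 3; (1|3)=+1, (1|3)=+1; (−1)^{1·1·1}·(+1)^1·(+1)^1 = -1.
v=23: a=23^2·(≡2), b=23^1·(≡3) mod 23; (2|23)=+1, (3|23)=+1; (−1)^{2·1·11}·(+1)^1·(+1)^2 = +1.
v=11: a=11^2·(≡6), b=11^0·(≡4) mod 11; (6|11)=-1, (4|11)=+1; (−1)^{2·0·5}·(-1)^0·(+1)^2 = +1.
v=5: a=5^-1·(≡2), b=5^-1·(≡1) mod 5; (2|5)=-1, (1|5)=+1; (−1)^{-1·-1·2}·(-1)^-1·(+1)^-1 = -1.
|Ram(-15, -14145)| = 4, even; anisotropic at {3, 5, 41, ∞}.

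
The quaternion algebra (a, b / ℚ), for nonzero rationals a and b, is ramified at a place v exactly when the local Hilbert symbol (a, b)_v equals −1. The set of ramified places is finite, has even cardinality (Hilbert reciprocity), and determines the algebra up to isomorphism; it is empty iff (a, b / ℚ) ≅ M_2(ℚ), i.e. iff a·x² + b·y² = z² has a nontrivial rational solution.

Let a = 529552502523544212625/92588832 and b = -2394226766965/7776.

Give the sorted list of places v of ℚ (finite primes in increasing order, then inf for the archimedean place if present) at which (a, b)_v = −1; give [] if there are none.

Mod squares: a ≡ 226610, b ≡ -171996990. Check v ∈ {∞, 2, 3, 5, 7, 11, 17, 23, 31, 43}.
v=31: a=31^1·(≡7), b=31^1·(≡10) mod 31; (7|31)=+1, (10|31)=+1; (−1)^{1·1·15}·(+1)^1·(+1)^1 = -1.
v=3: a=3^-10·(≡2), b=3^-5·(≡1) mod 3; (2|3)=-1, (1|3)=+1; (−1)^{-10·-5·1}·(-1)^-5·(+1)^-10 = -1.
v=17: a=17^7·(≡2), b=17^5·(≡10) mod 17; (2|17)=+1, (10|17)=-1; (−1)^{7·5·8}·(+1)^5·(-1)^7 = -1.
v=2: v_2(a)=-5, v_2(b)=-5; units ≡ 1, 1 (mod 8); ε·ε+αω+βω = 0·0+-5·0+-5·0 ≡ 0  ⇒  (a,b)_2 = +1.
v=11: a=11^4·(≡7), b=11^1·(≡1) mod 11; (7|11)=-1, (1|11)=+1; (−1)^{4·1·5}·(-1)^1·(+1)^4 = -1.
v=43: a=43^1·(≡35), b=43^1·(≡25) mod 43; (35|43)=+1, (25|43)=+1; (−1)^{1·1·21}·(+1)^1·(+1)^1 = -1.
v=5: a=5^3·(≡3), b=5^1·(≡2) mod 5; (3|5)=-1, (2|5)=-1; (−1)^{3·1·2}·(-1)^1·(-1)^3 = +1.
v=23: a=23^2·(≡5), b=23^1·(≡14) mod 23; (5|23)=-1, (14|23)=-1; (−1)^{2·1·11}·(-1)^1·(-1)^2 = -1.
v=7: a=7^-2·(≡5), b=7^0·(≡5) mod 7; (5|7)=-1, (5|7)=-1; (−1)^{-2·0·3}·(-1)^0·(-1)^-2 = +1.
v=∞: 226610 > 0 and -171996990 < 0  ⇒  (a,b)_∞ = +1.
Ram(226610, -171996990) = {3, 11, 17, 23, 31, 43}; no ℚ_3-point on the conic.

[3, 11, 17, 23, 31, 43]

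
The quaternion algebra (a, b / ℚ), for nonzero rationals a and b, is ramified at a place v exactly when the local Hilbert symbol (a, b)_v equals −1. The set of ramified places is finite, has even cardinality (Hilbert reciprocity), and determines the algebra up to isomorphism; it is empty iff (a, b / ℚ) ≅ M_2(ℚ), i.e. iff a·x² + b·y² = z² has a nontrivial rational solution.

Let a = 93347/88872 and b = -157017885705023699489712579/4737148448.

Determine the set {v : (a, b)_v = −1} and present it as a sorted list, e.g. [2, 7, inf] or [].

[2, 3, 7, 17]

Mod squares: a ≡ 13566, b ≡ -22. Check v ∈ {∞, 2, 3, 7, 11, 13, 17, 19, 23}.
v=3: a=3^-1·(≡1), b=3^8·(≡2) mod 3; (1|3)=+1, (2|3)=-1; (−1)^{-1·8·1}·(+1)^8·(-1)^-1 = -1.
v=13: a=13^0·(≡5), b=13^2·(≡12) mod 13; (5|13)=-1, (12|13)=+1; (−1)^{0·2·6}·(-1)^2·(+1)^0 = +1.
v=∞: 13566 > 0 and -22 < 0  ⇒  (a,b)_∞ = +1.
v=7: a=7^-1·(≡6), b=7^2·(≡5) mod 7; (6|7)=-1, (5|7)=-1; (−1)^{-1·2·3}·(-1)^2·(-1)^-1 = -1.
v=11: a=11^0·(≡4), b=11^1·(≡4) mod 11; (4|11)=+1, (4|11)=+1; (−1)^{0·1·5}·(+1)^1·(+1)^0 = +1.
v=2: v_2(a)=-3, v_2(b)=-5; units ≡ 7, 5 (mod 8); ε·ε+αω+βω = 1·0+-3·1+-5·0 ≡ 1  ⇒  (a,b)_2 = -1.
v=17: a=17^3·(≡8), b=17^10·(≡12) mod 17; (8|17)=+1, (12|17)=-1; (−1)^{3·10·8}·(+1)^10·(-1)^3 = -1.
v=19: a=19^1·(≡16), b=19^4·(≡6) mod 19; (16|19)=+1, (6|19)=+1; (−1)^{1·4·9}·(+1)^4·(+1)^1 = +1.
v=23: a=23^-2·(≡15), b=23^-6·(≡4) mod 23; (15|23)=-1, (4|23)=+1; (−1)^{-2·-6·11}·(-1)^-6·(+1)^-2 = +1.
(13566, -22 / ℚ) ramifies at {2, 3, 7, 17}: a division algebra.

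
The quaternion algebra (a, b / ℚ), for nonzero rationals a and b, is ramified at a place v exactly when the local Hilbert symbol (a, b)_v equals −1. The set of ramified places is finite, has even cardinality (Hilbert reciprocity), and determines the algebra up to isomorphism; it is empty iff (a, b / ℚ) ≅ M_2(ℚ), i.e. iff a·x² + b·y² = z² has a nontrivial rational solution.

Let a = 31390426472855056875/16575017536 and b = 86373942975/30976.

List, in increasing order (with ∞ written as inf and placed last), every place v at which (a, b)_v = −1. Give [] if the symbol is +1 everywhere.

[2, 31]

(a, b) ≡ (2139, 31) mod (ℚ^×)²; places V = {2, 3, 5, 7, 11, 17, 19, 23, 31, ∞}.
(a,b)_23: α=3, u≡12; β=2, v≡6 (mod 23); (12|23)=+1, (6|23)=+1; sign (−1)^0·+1^2·+1^3 = +1.
(a,b)_∞: sgn(2139)=+, sgn(31)=+, so +1.
(a,b)_19: α=-2, u≡11; β=0, v≡18 (mod 19); (11|19)=+1, (18|19)=-1; sign (−1)^0·+1^0·-1^-2 = +1.
(a,b)_2: α=-6, β=-8; u≡3, v≡7 (mod 8); ε(u)ε(v)=1·1, αω(v)=-6·0, βω(u)=-8·1; sum ≡ 1  ⇒  -1.
(a,b)_5: α=4, u≡1; β=2, v≡4 (mod 5); (1|5)=+1, (4|5)=+1; sign (−1)^0·+1^2·+1^4 = +1.
(a,b)_7: α=-2, u≡1; β=0, v≡5 (mod 7); (1|7)=+1, (5|7)=-1; sign (−1)^0·+1^0·-1^-2 = +1.
(a,b)_11: α=-4, u≡9; β=-2, v≡4 (mod 11); (9|11)=+1, (4|11)=+1; sign (−1)^0·+1^-2·+1^-4 = +1.
(a,b)_17: α=4, u≡5; β=2, v≡14 (mod 17); (5|17)=-1, (14|17)=-1; sign (−1)^0·-1^2·-1^4 = +1.
(a,b)_31: α=1, u≡14; β=1, v≡18 (mod 31); (14|31)=+1, (18|31)=+1; sign (−1)^1·+1^1·+1^1 = -1.
(a,b)_3: α=13, u≡2; β=6, v≡1 (mod 3); (2|3)=-1, (1|3)=+1; sign (−1)^0·-1^6·+1^13 = +1.
Ram(2139, 31) = {2, 31}; no ℚ_2-point on the conic.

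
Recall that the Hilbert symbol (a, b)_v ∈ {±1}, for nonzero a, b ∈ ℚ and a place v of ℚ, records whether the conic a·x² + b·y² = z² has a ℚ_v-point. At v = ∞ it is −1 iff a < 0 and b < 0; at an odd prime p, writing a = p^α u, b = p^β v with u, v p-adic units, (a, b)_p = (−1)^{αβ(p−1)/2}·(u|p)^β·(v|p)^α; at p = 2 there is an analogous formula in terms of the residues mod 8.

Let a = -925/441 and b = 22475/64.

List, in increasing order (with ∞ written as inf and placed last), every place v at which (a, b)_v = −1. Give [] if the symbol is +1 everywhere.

[2, 29]

Mod squares: a ≡ -37, b ≡ 899. Check v ∈ {∞, 2, 3, 5, 7, 29, 31, 37}.
v=2: v_2(a)=0, v_2(b)=-6; units ≡ 3, 3 (mod 8); ε·ε+αω+βω = 1·1+0·1+-6·1 ≡ 1  ⇒  (a,b)_2 = -1.
v=29: a=29^0·(≡15), b=29^1·(≡18) mod 29; (15|29)=-1, (18|29)=-1; (−1)^{0·1·14}·(-1)^1·(-1)^0 = -1.
v=5: a=5^2·(≡3), b=5^2·(≡1) mod 5; (3|5)=-1, (1|5)=+1; (−1)^{2·2·2}·(-1)^2·(+1)^2 = +1.
v=37: a=37^1·(≡33), b=37^0·(≡28) mod 37; (33|37)=+1, (28|37)=+1; (−1)^{1·0·18}·(+1)^0·(+1)^1 = +1.
v=7: a=7^-2·(≡3), b=7^0·(≡5) mod 7; (3|7)=-1, (5|7)=-1; (−1)^{-2·0·3}·(-1)^0·(-1)^-2 = +1.
v=∞: -37 < 0 and 899 > 0  ⇒  (a,b)_∞ = +1.
v=3: a=3^-2·(≡2), b=3^0·(≡2) mod 3; (2|3)=-1, (2|3)=-1; (−1)^{-2·0·1}·(-1)^0·(-1)^-2 = +1.
v=31: a=31^0·(≡14), b=31^1·(≡6) mod 31; (14|31)=+1, (6|31)=-1; (−1)^{0·1·15}·(+1)^1·(-1)^0 = +1.
(-37, 899 / ℚ) ramifies at {2, 29}: a division algebra.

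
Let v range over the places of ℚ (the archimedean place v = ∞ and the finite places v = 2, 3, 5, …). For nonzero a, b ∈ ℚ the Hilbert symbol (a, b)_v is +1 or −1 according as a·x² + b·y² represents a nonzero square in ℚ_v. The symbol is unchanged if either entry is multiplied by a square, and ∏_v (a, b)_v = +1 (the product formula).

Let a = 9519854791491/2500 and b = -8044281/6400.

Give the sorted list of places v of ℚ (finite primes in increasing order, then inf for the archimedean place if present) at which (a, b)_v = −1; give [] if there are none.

[2, 11, 17, 29]

Mod squares: a ≡ 11, b ≡ -18241. Check v ∈ {∞, 2, 3, 5, 7, 11, 17, 29, 37}.
v=2: v_2(a)=-2, v_2(b)=-8; units ≡ 3, 7 (mod 8); ε·ε+αω+βω = 1·1+-2·0+-8·1 ≡ 1  ⇒  (a,b)_2 = -1.
v=37: a=37^2·(≡21), b=37^1·(≡1) mod 37; (21|37)=+1, (1|37)=+1; (−1)^{2·1·18}·(+1)^1·(+1)^2 = +1.
v=∞: 11 > 0 and -18241 < 0  ⇒  (a,b)_∞ = +1.
v=11: a=11^1·(≡4), b=11^0·(≡7) mod 11; (4|11)=+1, (7|11)=-1; (−1)^{1·0·5}·(+1)^0·(-1)^1 = -1.
v=7: a=7^0·(≡2), b=7^2·(≡1) mod 7; (2|7)=+1, (1|7)=+1; (−1)^{0·2·3}·(+1)^2·(+1)^0 = +1.
v=3: a=3^2·(≡2), b=3^2·(≡2) mod 3; (2|3)=-1, (2|3)=-1; (−1)^{2·2·1}·(-1)^2·(-1)^2 = +1.
v=5: a=5^-4·(≡4), b=5^-2·(≡4) mod 5; (4|5)=+1, (4|5)=+1; (−1)^{-4·-2·2}·(+1)^-2·(+1)^-4 = +1.
v=29: a=29^2·(≡12), b=29^1·(≡23) mod 29; (12|29)=-1, (23|29)=+1; (−1)^{2·1·14}·(-1)^1·(+1)^2 = -1.
v=17: a=17^4·(≡5), b=17^1·(≡13) mod 17; (5|17)=-1, (13|17)=+1; (−1)^{4·1·8}·(-1)^1·(+1)^4 = -1.
Ram(11, -18241) = {2, 11, 17, 29}; no ℚ_2-point on the conic.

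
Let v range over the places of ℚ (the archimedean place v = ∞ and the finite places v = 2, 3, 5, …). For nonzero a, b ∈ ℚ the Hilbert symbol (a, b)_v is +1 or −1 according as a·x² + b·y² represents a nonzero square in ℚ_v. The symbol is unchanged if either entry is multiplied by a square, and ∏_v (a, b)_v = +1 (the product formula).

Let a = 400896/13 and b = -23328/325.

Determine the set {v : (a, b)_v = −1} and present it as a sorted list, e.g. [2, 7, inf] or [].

[2, 29]

Mod squares: a ≡ 2262, b ≡ -26. Check v ∈ {∞, 2, 3, 5, 13, 29}.
v=∞: 2262 > 0 and -26 < 0  ⇒  (a,b)_∞ = +1.
v=2: v_2(a)=9, v_2(b)=5; units ≡ 3, 3 (mod 8); ε·ε+αω+βω = 1·1+9·1+5·1 ≡ 1  ⇒  (a,b)_2 = -1.
v=5: a=5^0·(≡2), b=5^-2·(≡4) mod 5; (2|5)=-1, (4|5)=+1; (−1)^{0·-2·2}·(-1)^-2·(+1)^0 = +1.
v=13: a=13^-1·(≡2), b=13^-1·(≡6) mod 13; (2|13)=-1, (6|13)=-1; (−1)^{-1·-1·6}·(-1)^-1·(-1)^-1 = +1.
v=3: a=3^3·(≡1), b=3^6·(≡1) mod 3; (1|3)=+1, (1|3)=+1; (−1)^{3·6·1}·(+1)^6·(+1)^3 = +1.
v=29: a=29^1·(≡6), b=29^0·(≡27) mod 29; (6|29)=+1, (27|29)=-1; (−1)^{1·0·14}·(+1)^0·(-1)^1 = -1.
|Ram(2262, -26)| = 2, even; anisotropic at {2, 29}.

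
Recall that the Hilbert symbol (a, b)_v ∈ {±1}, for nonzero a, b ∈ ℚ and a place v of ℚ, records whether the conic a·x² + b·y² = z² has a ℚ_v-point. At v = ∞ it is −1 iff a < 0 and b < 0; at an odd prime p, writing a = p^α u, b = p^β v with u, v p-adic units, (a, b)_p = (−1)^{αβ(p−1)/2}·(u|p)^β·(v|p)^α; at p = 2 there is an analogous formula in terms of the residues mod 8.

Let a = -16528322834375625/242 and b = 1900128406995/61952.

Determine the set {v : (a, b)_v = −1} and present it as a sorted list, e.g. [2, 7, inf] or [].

[5, 7]

Mod squares: a ≡ -2, b ≡ 1190. Check v ∈ {∞, 2, 3, 5, 7, 11, 13, 17, 23}.
v=5: a=5^4·(≡2), b=5^1·(≡2) mod 5; (2|5)=-1, (2|5)=-1; (−1)^{4·1·2}·(-1)^1·(-1)^4 = -1.
v=7: a=7^4·(≡5), b=7^3·(≡2) mod 7; (5|7)=-1, (2|7)=+1; (−1)^{4·3·3}·(-1)^3·(+1)^4 = -1.
v=3: a=3^6·(≡1), b=3^6·(≡2) mod 3; (1|3)=+1, (2|3)=-1; (−1)^{6·6·1}·(+1)^6·(-1)^6 = +1.
v=2: v_2(a)=-1, v_2(b)=-9; units ≡ 7, 3 (mod 8); ε·ε+αω+βω = 1·1+-1·1+-9·0 ≡ 0  ⇒  (a,b)_2 = +1.
v=∞: -2 < 0 and 1190 > 0  ⇒  (a,b)_∞ = +1.
v=13: a=13^4·(≡11), b=13^2·(≡6) mod 13; (11|13)=-1, (6|13)=-1; (−1)^{4·2·6}·(-1)^2·(-1)^4 = +1.
v=17: a=17^0·(≡1), b=17^1·(≡15) mod 17; (1|17)=+1, (15|17)=+1; (−1)^{0·1·8}·(+1)^1·(+1)^0 = +1.
v=23: a=23^2·(≡10), b=23^2·(≡14) mod 23; (10|23)=-1, (14|23)=-1; (−1)^{2·2·11}·(-1)^2·(-1)^2 = +1.
v=11: a=11^-2·(≡1), b=11^-2·(≡10) mod 11; (1|11)=+1, (10|11)=-1; (−1)^{-2·-2·5}·(+1)^-2·(-1)^-2 = +1.
Ram(-2, 1190) = {5, 7}; no ℚ_5-point on the conic.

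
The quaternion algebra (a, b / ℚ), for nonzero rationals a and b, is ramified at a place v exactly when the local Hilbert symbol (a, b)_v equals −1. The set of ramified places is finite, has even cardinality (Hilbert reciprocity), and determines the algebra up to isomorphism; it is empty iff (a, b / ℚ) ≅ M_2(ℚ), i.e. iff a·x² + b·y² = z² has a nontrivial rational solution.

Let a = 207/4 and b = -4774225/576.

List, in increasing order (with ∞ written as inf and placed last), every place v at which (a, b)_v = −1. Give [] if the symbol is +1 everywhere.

[2, 23]

Mod squares: a ≡ 23, b ≡ -1. Check v ∈ {∞, 2, 3, 5, 19, 23}.
v=2: v_2(a)=-2, v_2(b)=-6; units ≡ 7, 7 (mod 8); ε·ε+αω+βω = 1·1+-2·0+-6·0 ≡ 1  ⇒  (a,b)_2 = -1.
v=23: a=23^1·(≡8), b=23^2·(≡14) mod 23; (8|23)=+1, (14|23)=-1; (−1)^{1·2·11}·(+1)^2·(-1)^1 = -1.
v=3: a=3^2·(≡2), b=3^-2·(≡2) mod 3; (2|3)=-1, (2|3)=-1; (−1)^{2·-2·1}·(-1)^-2·(-1)^2 = +1.
v=5: a=5^0·(≡3), b=5^2·(≡1) mod 5; (3|5)=-1, (1|5)=+1; (−1)^{0·2·2}·(-1)^2·(+1)^0 = +1.
v=∞: 23 > 0 and -1 < 0  ⇒  (a,b)_∞ = +1.
v=19: a=19^0·(≡9), b=19^2·(≡3) mod 19; (9|19)=+1, (3|19)=-1; (−1)^{0·2·9}·(+1)^2·(-1)^0 = +1.
Ram(23, -1) = {2, 23}; no ℚ_2-point on the conic.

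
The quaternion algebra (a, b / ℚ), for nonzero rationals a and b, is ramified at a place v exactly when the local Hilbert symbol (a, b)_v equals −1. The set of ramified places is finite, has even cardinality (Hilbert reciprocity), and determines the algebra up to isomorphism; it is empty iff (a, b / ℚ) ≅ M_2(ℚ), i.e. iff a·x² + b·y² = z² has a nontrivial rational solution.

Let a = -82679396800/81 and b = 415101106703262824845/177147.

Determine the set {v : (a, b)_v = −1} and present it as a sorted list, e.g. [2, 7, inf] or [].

Mod squares: a ≡ -7, b ≡ 3135. Check v ∈ {∞, 2, 3, 5, 7, 11, 13, 17, 19, 37}.
v=11: a=11^2·(≡4), b=11^5·(≡8) mod 11; (4|11)=+1, (8|11)=-1; (−1)^{2·5·5}·(+1)^5·(-1)^2 = +1.
v=∞: -7 < 0 and 3135 > 0  ⇒  (a,b)_∞ = +1.
v=5: a=5^2·(≡3), b=5^1·(≡2) mod 5; (3|5)=-1, (2|5)=-1; (−1)^{2·1·2}·(-1)^1·(-1)^2 = -1.
v=37: a=37^0·(≡27), b=37^2·(≡1) mod 37; (27|37)=+1, (1|37)=+1; (−1)^{0·2·18}·(+1)^2·(+1)^0 = +1.
v=19: a=19^2·(≡10), b=19^1·(≡12) mod 19; (10|19)=-1, (12|19)=-1; (−1)^{2·1·9}·(-1)^1·(-1)^2 = -1.
v=17: a=17^0·(≡6), b=17^2·(≡14) mod 17; (6|17)=-1, (14|17)=-1; (−1)^{0·2·8}·(-1)^2·(-1)^0 = +1.
v=2: v_2(a)=6, v_2(b)=0; units ≡ 1, 7 (mod 8); ε·ε+αω+βω = 0·1+6·0+0·0 ≡ 0  ⇒  (a,b)_2 = +1.
v=13: a=13^2·(≡2), b=13^4·(≡11) mod 13; (2|13)=-1, (11|13)=-1; (−1)^{2·4·6}·(-1)^4·(-1)^2 = +1.
v=7: a=7^1·(≡6), b=7^4·(≡3) mod 7; (6|7)=-1, (3|7)=-1; (−1)^{1·4·3}·(-1)^4·(-1)^1 = -1.
v=3: a=3^-4·(≡2), b=3^-11·(≡1) mod 3; (2|3)=-1, (1|3)=+1; (−1)^{-4·-11·1}·(-1)^-11·(+1)^-4 = -1.
Ram(-7, 3135) = {3, 5, 7, 19}; no ℚ_3-point on the conic.

[3, 5, 7, 19]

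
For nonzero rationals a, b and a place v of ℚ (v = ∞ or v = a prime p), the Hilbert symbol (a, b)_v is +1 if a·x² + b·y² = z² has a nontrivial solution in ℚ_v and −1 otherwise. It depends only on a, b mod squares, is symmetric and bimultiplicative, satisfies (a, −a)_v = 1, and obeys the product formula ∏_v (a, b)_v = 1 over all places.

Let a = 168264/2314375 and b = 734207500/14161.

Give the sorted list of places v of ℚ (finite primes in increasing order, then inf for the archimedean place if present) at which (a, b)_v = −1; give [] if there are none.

(a, b) ≡ (32718, 293683) mod (ℚ^×)²; places V = {2, 3, 5, 7, 13, 17, 19, 23, 29, 41, ∞}.
(a,b)_2: α=3, β=2; u≡7, v≡3 (mod 8); ε(u)ε(v)=1·1, αω(v)=3·1, βω(u)=2·0; sum ≡ 0  ⇒  +1.
(a,b)_∞: sgn(32718)=+, sgn(293683)=+, so +1.
(a,b)_41: α=1, u≡24; β=1, v≡11 (mod 41); (24|41)=-1, (11|41)=-1; sign (−1)^0·-1^1·-1^1 = +1.
(a,b)_3: α=3, u≡1; β=0, v≡1 (mod 3); (1|3)=+1, (1|3)=+1; sign (−1)^0·+1^0·+1^3 = +1.
(a,b)_5: α=-4, u≡3; β=4, v≡2 (mod 5); (3|5)=-1, (2|5)=-1; sign (−1)^0·-1^4·-1^-4 = +1.
(a,b)_29: α=0, u≡6; β=1, v≡4 (mod 29); (6|29)=+1, (4|29)=+1; sign (−1)^0·+1^1·+1^0 = +1.
(a,b)_13: α=0, u≡4; β=1, v≡10 (mod 13); (4|13)=+1, (10|13)=+1; sign (−1)^0·+1^1·+1^0 = +1.
(a,b)_7: α=-1, u≡5; β=-2, v≡6 (mod 7); (5|7)=-1, (6|7)=-1; sign (−1)^0·-1^-2·-1^-1 = -1.
(a,b)_19: α=1, u≡10; β=1, v≡12 (mod 19); (10|19)=-1, (12|19)=-1; sign (−1)^1·-1^1·-1^1 = -1.
(a,b)_17: α=0, u≡14; β=-2, v≡13 (mod 17); (14|17)=-1, (13|17)=+1; sign (−1)^0·-1^-2·+1^0 = +1.
(a,b)_23: α=-2, u≡13; β=0, v≡19 (mod 23); (13|23)=+1, (19|23)=-1; sign (−1)^0·+1^0·-1^-2 = +1.
Ram(32718, 293683) = {7, 19}; no ℚ_7-point on the conic.

[7, 19]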